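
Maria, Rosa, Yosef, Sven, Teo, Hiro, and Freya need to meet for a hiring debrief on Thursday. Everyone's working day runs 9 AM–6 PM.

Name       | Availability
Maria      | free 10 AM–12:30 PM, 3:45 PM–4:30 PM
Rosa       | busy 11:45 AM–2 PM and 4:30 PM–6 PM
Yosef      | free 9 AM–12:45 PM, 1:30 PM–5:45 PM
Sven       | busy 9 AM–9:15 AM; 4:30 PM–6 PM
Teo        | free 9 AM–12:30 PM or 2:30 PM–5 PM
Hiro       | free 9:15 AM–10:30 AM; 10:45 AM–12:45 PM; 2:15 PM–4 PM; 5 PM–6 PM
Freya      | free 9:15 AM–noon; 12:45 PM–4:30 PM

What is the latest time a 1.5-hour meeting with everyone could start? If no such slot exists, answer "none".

Maria free: 10:00-12:30, 15:45-16:30.
Rosa free: 09:00-11:45, 14:00-16:30 (invert busy blocks within the working day).
Yosef free: 09:00-12:45, 13:30-17:45.
Sven free: 09:15-16:30 (invert busy blocks within the working day).
Teo free: 09:00-12:30, 14:30-17:00.
Hiro free: 09:15-10:30, 10:45-12:45, 14:15-16:00, 17:00-18:00.
Freya free: 09:15-12:00, 12:45-16:30.
Maria ∩ Rosa: 10:00-11:45, 15:45-16:30.
Maria ∩ Rosa ∩ Yosef: 10:00-11:45, 15:45-16:30.
Maria ∩ Rosa ∩ Yosef ∩ Sven: 10:00-11:45, 15:45-16:30.
Maria ∩ Rosa ∩ Yosef ∩ Sven ∩ Teo: 10:00-11:45, 15:45-16:30.
Maria ∩ Rosa ∩ Yosef ∩ Sven ∩ Teo ∩ Hiro: 10:00-10:30, 10:45-11:45, 15:45-16:00.
Maria ∩ Rosa ∩ Yosef ∩ Sven ∩ Teo ∩ Hiro ∩ Freya: 10:00-10:30, 10:45-11:45, 15:45-16:00.
No common window is at least 90 minutes long.

none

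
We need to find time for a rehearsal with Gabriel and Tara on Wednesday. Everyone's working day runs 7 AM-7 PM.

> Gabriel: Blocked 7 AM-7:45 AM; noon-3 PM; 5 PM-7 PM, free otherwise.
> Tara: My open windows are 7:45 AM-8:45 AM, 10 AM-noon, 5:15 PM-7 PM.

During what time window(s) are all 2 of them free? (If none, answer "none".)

07:45-08:45, 10:00-12:00

Gabriel free: 07:45-12:00, 15:00-17:00 (invert busy blocks within the working day).
Tara free: 07:45-08:45, 10:00-12:00, 17:15-19:00.
Gabriel ∩ Tara: 07:45-08:45, 10:00-12:00.
So the common availability across everyone is 07:45-08:45, 10:00-12:00.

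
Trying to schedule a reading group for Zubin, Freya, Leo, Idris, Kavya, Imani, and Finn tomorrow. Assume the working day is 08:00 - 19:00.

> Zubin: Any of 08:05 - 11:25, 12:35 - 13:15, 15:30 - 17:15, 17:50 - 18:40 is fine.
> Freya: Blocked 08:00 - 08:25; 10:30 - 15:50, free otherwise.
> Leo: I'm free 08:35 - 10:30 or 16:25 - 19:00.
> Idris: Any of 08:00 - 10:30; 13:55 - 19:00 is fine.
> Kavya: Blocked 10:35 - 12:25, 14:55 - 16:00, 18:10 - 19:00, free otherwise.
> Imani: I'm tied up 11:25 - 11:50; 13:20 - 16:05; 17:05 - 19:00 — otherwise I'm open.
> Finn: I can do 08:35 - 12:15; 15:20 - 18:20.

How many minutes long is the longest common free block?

Zubin free: 08:05-11:25, 12:35-13:15, 15:30-17:15, 17:50-18:40.
Freya free: 08:25-10:30, 15:50-19:00 (invert busy blocks within the working day).
Leo free: 08:35-10:30, 16:25-19:00.
Idris free: 08:00-10:30, 13:55-19:00.
Kavya free: 08:00-10:35, 12:25-14:55, 16:00-18:10 (invert busy blocks within the working day).
Imani free: 08:00-11:25, 11:50-13:20, 16:05-17:05 (invert busy blocks within the working day).
Finn free: 08:35-12:15, 15:20-18:20.
Zubin ∩ Freya: 08:25-10:30, 15:50-17:15, 17:50-18:40.
Zubin ∩ Freya ∩ Leo: 08:35-10:30, 16:25-17:15, 17:50-18:40.
Zubin ∩ Freya ∩ Leo ∩ Idris: 08:35-10:30, 16:25-17:15, 17:50-18:40.
Zubin ∩ Freya ∩ Leo ∩ Idris ∩ Kavya: 08:35-10:30, 16:25-17:15, 17:50-18:10.
Zubin ∩ Freya ∩ Leo ∩ Idris ∩ Kavya ∩ Imani: 08:35-10:30, 16:25-17:05.
Zubin ∩ Freya ∩ Leo ∩ Idris ∩ Kavya ∩ Imani ∩ Finn: 08:35-10:30, 16:25-17:05.
The longest is 08:35-10:30 at 115 minutes.

115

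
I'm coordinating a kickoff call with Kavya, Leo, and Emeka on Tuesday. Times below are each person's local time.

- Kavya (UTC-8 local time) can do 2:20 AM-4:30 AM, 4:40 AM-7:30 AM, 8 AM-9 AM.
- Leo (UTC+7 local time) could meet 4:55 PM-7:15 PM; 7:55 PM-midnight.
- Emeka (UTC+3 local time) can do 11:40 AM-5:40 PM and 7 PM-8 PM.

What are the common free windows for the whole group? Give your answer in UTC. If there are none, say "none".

10:20-12:15, 12:55-14:40, 16:00-17:00

Kavya in UTC: 10:20-12:30, 12:40-15:30, 16:00-17:00 (add 8h to convert from UTC-8).
Leo in UTC: 09:55-12:15, 12:55-17:00 (subtract 7h to convert from UTC+7).
Emeka in UTC: 08:40-14:40, 16:00-17:00 (subtract 3h to convert from UTC+3).
Kavya ∩ Leo: 10:20-12:15, 12:55-15:30, 16:00-17:00.
Kavya ∩ Leo ∩ Emeka: 10:20-12:15, 12:55-14:40, 16:00-17:00.
Those are the intersection windows.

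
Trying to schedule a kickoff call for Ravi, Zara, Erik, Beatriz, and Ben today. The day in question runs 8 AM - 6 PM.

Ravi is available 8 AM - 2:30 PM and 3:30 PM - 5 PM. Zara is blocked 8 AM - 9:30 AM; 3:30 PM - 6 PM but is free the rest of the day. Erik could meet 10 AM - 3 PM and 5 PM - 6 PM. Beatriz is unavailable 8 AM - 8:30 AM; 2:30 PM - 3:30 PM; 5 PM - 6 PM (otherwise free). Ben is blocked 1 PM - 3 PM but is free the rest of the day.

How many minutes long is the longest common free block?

180

Ravi free: 08:00-14:30, 15:30-17:00.
Zara free: 09:30-15:30 (invert busy blocks within the working day).
Erik free: 10:00-15:00, 17:00-18:00.
Beatriz free: 08:30-14:30, 15:30-17:00 (invert busy blocks within the working day).
Ben free: 08:00-13:00, 15:00-18:00 (invert busy blocks within the working day).
Ravi ∩ Zara: 09:30-14:30.
Ravi ∩ Zara ∩ Erik: 10:00-14:30.
Ravi ∩ Zara ∩ Erik ∩ Beatriz: 10:00-14:30.
Ravi ∩ Zara ∩ Erik ∩ Beatriz ∩ Ben: 10:00-13:00.
The longest is 10:00-13:00 at 180 minutes.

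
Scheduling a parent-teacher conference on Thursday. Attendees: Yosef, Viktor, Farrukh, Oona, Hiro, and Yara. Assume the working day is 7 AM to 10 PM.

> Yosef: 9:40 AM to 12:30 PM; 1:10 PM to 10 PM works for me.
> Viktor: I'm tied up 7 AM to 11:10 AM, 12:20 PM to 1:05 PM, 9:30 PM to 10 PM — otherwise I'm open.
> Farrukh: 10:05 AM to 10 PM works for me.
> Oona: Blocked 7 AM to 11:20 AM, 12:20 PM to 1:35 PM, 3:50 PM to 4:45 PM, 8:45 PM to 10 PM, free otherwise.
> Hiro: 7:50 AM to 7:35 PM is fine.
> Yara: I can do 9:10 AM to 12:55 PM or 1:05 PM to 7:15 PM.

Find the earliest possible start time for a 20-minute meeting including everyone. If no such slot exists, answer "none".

Yosef free: 09:40-12:30, 13:10-22:00.
Viktor free: 11:10-12:20, 13:05-21:30 (invert busy blocks within the working day).
Farrukh free: 10:05-22:00.
Oona free: 11:20-12:20, 13:35-15:50, 16:45-20:45 (invert busy blocks within the working day).
Hiro free: 07:50-19:35.
Yara free: 09:10-12:55, 13:05-19:15.
Yosef ∩ Viktor: 11:10-12:20, 13:10-21:30.
Yosef ∩ Viktor ∩ Farrukh: 11:10-12:20, 13:10-21:30.
Yosef ∩ Viktor ∩ Farrukh ∩ Oona: 11:20-12:20, 13:35-15:50, 16:45-20:45.
Yosef ∩ Viktor ∩ Farrukh ∩ Oona ∩ Hiro: 11:20-12:20, 13:35-15:50, 16:45-19:35.
Yosef ∩ Viktor ∩ Farrukh ∩ Oona ∩ Hiro ∩ Yara: 11:20-12:20, 13:35-15:50, 16:45-19:15.
So the common availability across everyone is 11:20-12:20, 13:35-15:50, 16:45-19:15.
The first common window of at least 20 minutes is 11:20-12:20, so the earliest start is 11:20.

11:20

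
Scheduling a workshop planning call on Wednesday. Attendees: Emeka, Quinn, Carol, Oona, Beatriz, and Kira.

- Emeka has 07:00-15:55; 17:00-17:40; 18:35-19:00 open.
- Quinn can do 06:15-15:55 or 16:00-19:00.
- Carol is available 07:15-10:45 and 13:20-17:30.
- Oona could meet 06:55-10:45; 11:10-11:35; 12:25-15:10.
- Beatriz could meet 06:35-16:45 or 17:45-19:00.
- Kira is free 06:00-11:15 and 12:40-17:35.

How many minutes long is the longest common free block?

210

Emeka ∩ Quinn: 07:00-15:55, 17:00-17:40, 18:35-19:00.
Emeka ∩ Quinn ∩ Carol: 07:15-10:45, 13:20-15:55, 17:00-17:30.
Emeka ∩ Quinn ∩ Carol ∩ Oona: 07:15-10:45, 13:20-15:10.
Emeka ∩ Quinn ∩ Carol ∩ Oona ∩ Beatriz: 07:15-10:45, 13:20-15:10.
Emeka ∩ Quinn ∩ Carol ∩ Oona ∩ Beatriz ∩ Kira: 07:15-10:45, 13:20-15:10.
So the common availability across everyone is 07:15-10:45, 13:20-15:10.
The longest is 07:15-10:45 at 210 minutes.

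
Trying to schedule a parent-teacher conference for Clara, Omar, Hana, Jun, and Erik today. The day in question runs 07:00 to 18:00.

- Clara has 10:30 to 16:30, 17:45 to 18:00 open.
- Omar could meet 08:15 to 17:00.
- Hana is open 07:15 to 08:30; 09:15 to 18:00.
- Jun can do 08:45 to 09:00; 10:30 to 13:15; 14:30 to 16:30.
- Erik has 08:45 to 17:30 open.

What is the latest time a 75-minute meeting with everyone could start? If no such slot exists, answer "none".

Clara ∩ Omar: 10:30-16:30.
Clara ∩ Omar ∩ Hana: 10:30-16:30.
Clara ∩ Omar ∩ Hana ∩ Jun: 10:30-13:15, 14:30-16:30.
Clara ∩ Omar ∩ Hana ∩ Jun ∩ Erik: 10:30-13:15, 14:30-16:30.
The last common window of at least 75 minutes is 14:30-16:30; a 75-minute meeting can start as late as 15:15 and still end by 16:30.

15:15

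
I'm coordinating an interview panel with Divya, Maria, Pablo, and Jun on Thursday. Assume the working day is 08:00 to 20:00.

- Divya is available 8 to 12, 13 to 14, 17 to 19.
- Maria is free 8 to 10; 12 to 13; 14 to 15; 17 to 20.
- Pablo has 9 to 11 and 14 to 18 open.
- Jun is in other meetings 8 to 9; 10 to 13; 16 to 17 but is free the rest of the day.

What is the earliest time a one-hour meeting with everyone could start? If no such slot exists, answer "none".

09:00

Divya free: 08:00-12:00, 13:00-14:00, 17:00-19:00.
Maria free: 08:00-10:00, 12:00-13:00, 14:00-15:00, 17:00-20:00.
Pablo free: 09:00-11:00, 14:00-18:00.
Jun free: 09:00-10:00, 13:00-16:00, 17:00-20:00 (invert busy blocks within the working day).
Divya ∩ Maria: 08:00-10:00, 17:00-19:00.
Divya ∩ Maria ∩ Pablo: 09:00-10:00, 17:00-18:00.
Divya ∩ Maria ∩ Pablo ∩ Jun: 09:00-10:00, 17:00-18:00.
Those are the intersection windows.
The first common window of at least 60 minutes is 09:00-10:00, so the earliest start is 09:00.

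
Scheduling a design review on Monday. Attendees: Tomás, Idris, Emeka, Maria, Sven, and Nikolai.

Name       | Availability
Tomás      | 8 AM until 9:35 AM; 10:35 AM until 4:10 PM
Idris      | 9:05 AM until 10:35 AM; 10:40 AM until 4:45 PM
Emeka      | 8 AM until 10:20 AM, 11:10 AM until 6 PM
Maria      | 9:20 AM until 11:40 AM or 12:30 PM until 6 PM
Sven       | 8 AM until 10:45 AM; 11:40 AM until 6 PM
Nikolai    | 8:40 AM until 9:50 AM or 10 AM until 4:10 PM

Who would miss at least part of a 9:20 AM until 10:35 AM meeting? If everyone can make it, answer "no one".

Emeka, Nikolai, Tomás

Tomás: not fully free for 09:20-10:35. Idris: free for 09:20-10:35. Emeka: not fully free for 09:20-10:35. Maria: free for 09:20-10:35. Sven: free for 09:20-10:35. Nikolai: not fully free for 09:20-10:35.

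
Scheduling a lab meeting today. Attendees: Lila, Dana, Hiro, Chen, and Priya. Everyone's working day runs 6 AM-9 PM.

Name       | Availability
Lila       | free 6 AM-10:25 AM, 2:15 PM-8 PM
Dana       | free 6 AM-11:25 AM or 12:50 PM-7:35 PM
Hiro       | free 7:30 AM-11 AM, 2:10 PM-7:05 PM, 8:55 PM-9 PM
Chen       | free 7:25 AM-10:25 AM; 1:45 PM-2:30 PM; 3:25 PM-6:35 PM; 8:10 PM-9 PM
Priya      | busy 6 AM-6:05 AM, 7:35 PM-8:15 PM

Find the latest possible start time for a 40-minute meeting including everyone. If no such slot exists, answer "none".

Lila free: 06:00-10:25, 14:15-20:00.
Dana free: 06:00-11:25, 12:50-19:35.
Hiro free: 07:30-11:00, 14:10-19:05, 20:55-21:00.
Chen free: 07:25-10:25, 13:45-14:30, 15:25-18:35, 20:10-21:00.
Priya free: 06:05-19:35, 20:15-21:00 (invert busy blocks within the working day).
Lila ∩ Dana: 06:00-10:25, 14:15-19:35.
Lila ∩ Dana ∩ Hiro: 07:30-10:25, 14:15-19:05.
Lila ∩ Dana ∩ Hiro ∩ Chen: 07:30-10:25, 14:15-14:30, 15:25-18:35.
Lila ∩ Dana ∩ Hiro ∩ Chen ∩ Priya: 07:30-10:25, 14:15-14:30, 15:25-18:35.
The last common window of at least 40 minutes is 15:25-18:35; a 40-minute meeting can start as late as 17:55 and still end by 18:35.

17:55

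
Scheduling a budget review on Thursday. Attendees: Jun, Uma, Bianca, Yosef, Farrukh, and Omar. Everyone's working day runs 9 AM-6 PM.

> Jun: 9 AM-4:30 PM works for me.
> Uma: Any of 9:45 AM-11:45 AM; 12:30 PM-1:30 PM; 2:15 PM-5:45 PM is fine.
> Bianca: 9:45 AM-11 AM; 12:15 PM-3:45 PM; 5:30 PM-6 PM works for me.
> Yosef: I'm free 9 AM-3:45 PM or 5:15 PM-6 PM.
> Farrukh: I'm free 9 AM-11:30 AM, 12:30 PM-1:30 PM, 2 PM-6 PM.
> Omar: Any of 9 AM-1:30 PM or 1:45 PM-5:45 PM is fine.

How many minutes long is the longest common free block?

90

Jun ∩ Uma: 09:45-11:45, 12:30-13:30, 14:15-16:30.
Jun ∩ Uma ∩ Bianca: 09:45-11:00, 12:30-13:30, 14:15-15:45.
Jun ∩ Uma ∩ Bianca ∩ Yosef: 09:45-11:00, 12:30-13:30, 14:15-15:45.
Jun ∩ Uma ∩ Bianca ∩ Yosef ∩ Farrukh: 09:45-11:00, 12:30-13:30, 14:15-15:45.
Jun ∩ Uma ∩ Bianca ∩ Yosef ∩ Farrukh ∩ Omar: 09:45-11:00, 12:30-13:30, 14:15-15:45.
The longest is 14:15-15:45 at 90 minutes.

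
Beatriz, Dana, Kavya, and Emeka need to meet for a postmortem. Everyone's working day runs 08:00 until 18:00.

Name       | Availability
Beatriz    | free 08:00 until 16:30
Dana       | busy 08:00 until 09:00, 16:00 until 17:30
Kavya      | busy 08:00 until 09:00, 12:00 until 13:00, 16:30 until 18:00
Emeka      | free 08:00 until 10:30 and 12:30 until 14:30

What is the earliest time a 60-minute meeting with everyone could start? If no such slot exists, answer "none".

09:00

Beatriz free: 08:00-16:30.
Dana free: 09:00-16:00, 17:30-18:00 (invert busy blocks within the working day).
Kavya free: 09:00-12:00, 13:00-16:30 (invert busy blocks within the working day).
Emeka free: 08:00-10:30, 12:30-14:30.
Beatriz ∩ Dana: 09:00-16:00.
Beatriz ∩ Dana ∩ Kavya: 09:00-12:00, 13:00-16:00.
Beatriz ∩ Dana ∩ Kavya ∩ Emeka: 09:00-10:30, 13:00-14:30.
The first common window of at least 60 minutes is 09:00-10:30, so the earliest start is 09:00.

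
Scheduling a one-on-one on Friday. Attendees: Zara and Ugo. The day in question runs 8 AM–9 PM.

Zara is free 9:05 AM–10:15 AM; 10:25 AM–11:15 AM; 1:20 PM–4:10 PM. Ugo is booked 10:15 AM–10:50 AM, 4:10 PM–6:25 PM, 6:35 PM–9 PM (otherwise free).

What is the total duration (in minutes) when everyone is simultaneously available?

Zara free: 09:05-10:15, 10:25-11:15, 13:20-16:10.
Ugo free: 08:00-10:15, 10:50-16:10, 18:25-18:35 (invert busy blocks within the working day).
Zara ∩ Ugo: 09:05-10:15, 10:50-11:15, 13:20-16:10.
So the common availability across everyone is 09:05-10:15, 10:50-11:15, 13:20-16:10.
Summing the common windows: 70 + 25 + 170 = 265 minutes.

265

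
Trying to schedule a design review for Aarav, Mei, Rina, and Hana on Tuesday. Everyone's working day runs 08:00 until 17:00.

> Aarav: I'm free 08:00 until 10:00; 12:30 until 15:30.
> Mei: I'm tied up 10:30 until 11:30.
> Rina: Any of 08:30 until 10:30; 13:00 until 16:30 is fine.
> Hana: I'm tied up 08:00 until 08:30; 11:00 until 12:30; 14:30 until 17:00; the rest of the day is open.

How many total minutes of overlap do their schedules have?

Aarav free: 08:00-10:00, 12:30-15:30.
Mei free: 08:00-10:30, 11:30-17:00 (invert busy blocks within the working day).
Rina free: 08:30-10:30, 13:00-16:30.
Hana free: 08:30-11:00, 12:30-14:30 (invert busy blocks within the working day).
Aarav ∩ Mei: 08:00-10:00, 12:30-15:30.
Aarav ∩ Mei ∩ Rina: 08:30-10:00, 13:00-15:30.
Aarav ∩ Mei ∩ Rina ∩ Hana: 08:30-10:00, 13:00-14:30.
Summing the common windows: 90 + 90 = 180 minutes.

180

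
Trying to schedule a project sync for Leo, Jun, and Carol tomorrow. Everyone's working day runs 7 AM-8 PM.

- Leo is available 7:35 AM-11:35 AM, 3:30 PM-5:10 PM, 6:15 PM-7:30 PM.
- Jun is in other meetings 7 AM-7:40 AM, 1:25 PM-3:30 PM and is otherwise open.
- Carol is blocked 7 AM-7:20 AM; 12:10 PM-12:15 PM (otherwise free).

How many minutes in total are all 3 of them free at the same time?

410

Leo free: 07:35-11:35, 15:30-17:10, 18:15-19:30.
Jun free: 07:40-13:25, 15:30-20:00 (invert busy blocks within the working day).
Carol free: 07:20-12:10, 12:15-20:00 (invert busy blocks within the working day).
Leo ∩ Jun: 07:40-11:35, 15:30-17:10, 18:15-19:30.
Leo ∩ Jun ∩ Carol: 07:40-11:35, 15:30-17:10, 18:15-19:30.
Those are the intersection windows.
Summing the common windows: 235 + 100 + 75 = 410 minutes.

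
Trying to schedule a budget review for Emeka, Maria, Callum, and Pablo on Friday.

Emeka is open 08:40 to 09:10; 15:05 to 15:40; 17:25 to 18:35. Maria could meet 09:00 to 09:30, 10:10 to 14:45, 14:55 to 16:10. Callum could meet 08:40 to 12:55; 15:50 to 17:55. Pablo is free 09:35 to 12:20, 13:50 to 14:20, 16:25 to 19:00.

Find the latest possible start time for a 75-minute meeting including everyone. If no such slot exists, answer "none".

Emeka ∩ Maria: 09:00-09:10, 15:05-15:40.
Emeka ∩ Maria ∩ Callum: 09:00-09:10.
Emeka ∩ Maria ∩ Callum ∩ Pablo: ∅.
There is no time when everyone is free.
No common window is at least 75 minutes long.

none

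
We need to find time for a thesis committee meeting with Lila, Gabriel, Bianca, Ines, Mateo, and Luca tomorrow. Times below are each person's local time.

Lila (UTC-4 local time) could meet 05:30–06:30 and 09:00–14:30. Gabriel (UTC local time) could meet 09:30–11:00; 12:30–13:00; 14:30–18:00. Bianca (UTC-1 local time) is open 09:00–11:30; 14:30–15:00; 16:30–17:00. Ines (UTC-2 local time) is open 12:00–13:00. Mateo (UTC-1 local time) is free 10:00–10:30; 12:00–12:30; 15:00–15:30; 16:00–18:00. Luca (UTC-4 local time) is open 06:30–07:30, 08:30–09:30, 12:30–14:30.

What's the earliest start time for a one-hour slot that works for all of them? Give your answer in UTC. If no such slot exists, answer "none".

none

Lila in UTC: 09:30-10:30, 13:00-18:30 (add 4h to convert from UTC-4).
Gabriel in UTC: 09:30-11:00, 12:30-13:00, 14:30-18:00.
Bianca in UTC: 10:00-12:30, 15:30-16:00, 17:30-18:00 (add 1h to convert from UTC-1).
Ines in UTC: 14:00-15:00 (add 2h to convert from UTC-2).
Mateo in UTC: 11:00-11:30, 13:00-13:30, 16:00-16:30, 17:00-19:00 (add 1h to convert from UTC-1).
Luca in UTC: 10:30-11:30, 12:30-13:30, 16:30-18:30 (add 4h to convert from UTC-4).
Lila ∩ Gabriel: 09:30-10:30, 14:30-18:00.
Lila ∩ Gabriel ∩ Bianca: 10:00-10:30, 15:30-16:00, 17:30-18:00.
Lila ∩ Gabriel ∩ Bianca ∩ Ines: ∅.
Lila ∩ Gabriel ∩ Bianca ∩ Ines ∩ Mateo: ∅.
Lila ∩ Gabriel ∩ Bianca ∩ Ines ∩ Mateo ∩ Luca: ∅.
There is no time when everyone is free.
No common window is at least 60 minutes long.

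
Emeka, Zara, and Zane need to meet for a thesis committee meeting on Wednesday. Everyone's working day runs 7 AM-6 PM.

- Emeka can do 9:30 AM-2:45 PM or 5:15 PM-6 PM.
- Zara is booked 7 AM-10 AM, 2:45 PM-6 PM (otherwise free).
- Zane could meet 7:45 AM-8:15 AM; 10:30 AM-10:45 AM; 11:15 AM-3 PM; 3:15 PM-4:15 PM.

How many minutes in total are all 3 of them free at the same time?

225

Emeka free: 09:30-14:45, 17:15-18:00.
Zara free: 10:00-14:45 (invert busy blocks within the working day).
Zane free: 07:45-08:15, 10:30-10:45, 11:15-15:00, 15:15-16:15.
Emeka ∩ Zara: 10:00-14:45.
Emeka ∩ Zara ∩ Zane: 10:30-10:45, 11:15-14:45.
Summing the common windows: 15 + 210 = 225 minutes.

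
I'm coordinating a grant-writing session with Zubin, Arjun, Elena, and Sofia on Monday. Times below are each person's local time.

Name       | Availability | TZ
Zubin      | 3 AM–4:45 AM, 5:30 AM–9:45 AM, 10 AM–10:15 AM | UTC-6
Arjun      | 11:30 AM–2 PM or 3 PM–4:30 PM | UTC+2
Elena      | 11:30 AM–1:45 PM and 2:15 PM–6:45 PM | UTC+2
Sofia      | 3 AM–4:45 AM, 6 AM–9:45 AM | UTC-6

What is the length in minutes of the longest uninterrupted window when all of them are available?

Zubin in UTC: 09:00-10:45, 11:30-15:45, 16:00-16:15 (add 6h to convert from UTC-6).
Arjun in UTC: 09:30-12:00, 13:00-14:30 (subtract 2h to convert from UTC+2).
Elena in UTC: 09:30-11:45, 12:15-16:45 (subtract 2h to convert from UTC+2).
Sofia in UTC: 09:00-10:45, 12:00-15:45 (add 6h to convert from UTC-6).
Zubin ∩ Arjun: 09:30-10:45, 11:30-12:00, 13:00-14:30.
Zubin ∩ Arjun ∩ Elena: 09:30-10:45, 11:30-11:45, 13:00-14:30.
Zubin ∩ Arjun ∩ Elena ∩ Sofia: 09:30-10:45, 13:00-14:30.
The longest is 13:00-14:30 at 90 minutes.

90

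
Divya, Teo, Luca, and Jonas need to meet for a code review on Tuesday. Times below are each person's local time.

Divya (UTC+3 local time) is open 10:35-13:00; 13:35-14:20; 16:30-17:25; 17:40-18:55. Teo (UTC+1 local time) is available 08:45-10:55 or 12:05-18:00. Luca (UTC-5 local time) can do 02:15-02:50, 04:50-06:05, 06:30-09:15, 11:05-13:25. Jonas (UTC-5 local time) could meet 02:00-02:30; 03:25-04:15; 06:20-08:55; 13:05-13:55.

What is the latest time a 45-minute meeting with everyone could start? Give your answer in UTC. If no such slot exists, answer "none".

Divya in UTC: 07:35-10:00, 10:35-11:20, 13:30-14:25, 14:40-15:55 (subtract 3h to convert from UTC+3).
Teo in UTC: 07:45-09:55, 11:05-17:00 (subtract 1h to convert from UTC+1).
Luca in UTC: 07:15-07:50, 09:50-11:05, 11:30-14:15, 16:05-18:25 (add 5h to convert from UTC-5).
Jonas in UTC: 07:00-07:30, 08:25-09:15, 11:20-13:55, 18:05-18:55 (add 5h to convert from UTC-5).
Divya ∩ Teo: 07:45-09:55, 11:05-11:20, 13:30-14:25, 14:40-15:55.
Divya ∩ Teo ∩ Luca: 07:45-07:50, 09:50-09:55, 13:30-14:15.
Divya ∩ Teo ∩ Luca ∩ Jonas: 13:30-13:55.
Those are the intersection windows.
No common window is at least 45 minutes long.

none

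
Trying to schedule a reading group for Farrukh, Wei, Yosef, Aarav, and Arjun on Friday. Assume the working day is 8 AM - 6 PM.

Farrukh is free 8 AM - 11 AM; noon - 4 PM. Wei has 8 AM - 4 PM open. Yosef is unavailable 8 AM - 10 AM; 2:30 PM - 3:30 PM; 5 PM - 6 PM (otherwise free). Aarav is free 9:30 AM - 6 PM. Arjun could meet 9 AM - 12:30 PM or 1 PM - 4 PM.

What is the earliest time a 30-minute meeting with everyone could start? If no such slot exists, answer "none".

Farrukh free: 08:00-11:00, 12:00-16:00.
Wei free: 08:00-16:00.
Yosef free: 10:00-14:30, 15:30-17:00 (invert busy blocks within the working day).
Aarav free: 09:30-18:00.
Arjun free: 09:00-12:30, 13:00-16:00.
Farrukh ∩ Wei: 08:00-11:00, 12:00-16:00.
Farrukh ∩ Wei ∩ Yosef: 10:00-11:00, 12:00-14:30, 15:30-16:00.
Farrukh ∩ Wei ∩ Yosef ∩ Aarav: 10:00-11:00, 12:00-14:30, 15:30-16:00.
Farrukh ∩ Wei ∩ Yosef ∩ Aarav ∩ Arjun: 10:00-11:00, 12:00-12:30, 13:00-14:30, 15:30-16:00.
The first common window of at least 30 minutes is 10:00-11:00, so the earliest start is 10:00.

10:00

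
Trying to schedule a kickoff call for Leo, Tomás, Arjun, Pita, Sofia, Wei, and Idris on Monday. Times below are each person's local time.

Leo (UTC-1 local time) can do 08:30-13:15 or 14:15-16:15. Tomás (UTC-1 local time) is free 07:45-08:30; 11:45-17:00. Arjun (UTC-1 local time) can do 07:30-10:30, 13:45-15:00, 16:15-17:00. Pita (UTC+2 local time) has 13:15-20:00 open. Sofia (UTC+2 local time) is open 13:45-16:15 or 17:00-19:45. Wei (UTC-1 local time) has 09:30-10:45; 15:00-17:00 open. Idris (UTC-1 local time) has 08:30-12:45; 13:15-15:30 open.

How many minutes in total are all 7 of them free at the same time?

0

Leo in UTC: 09:30-14:15, 15:15-17:15 (add 1h to convert from UTC-1).
Tomás in UTC: 08:45-09:30, 12:45-18:00 (add 1h to convert from UTC-1).
Arjun in UTC: 08:30-11:30, 14:45-16:00, 17:15-18:00 (add 1h to convert from UTC-1).
Pita in UTC: 11:15-18:00 (subtract 2h to convert from UTC+2).
Sofia in UTC: 11:45-14:15, 15:00-17:45 (subtract 2h to convert from UTC+2).
Wei in UTC: 10:30-11:45, 16:00-18:00 (add 1h to convert from UTC-1).
Idris in UTC: 09:30-13:45, 14:15-16:30 (add 1h to convert from UTC-1).
Leo ∩ Tomás: 12:45-14:15, 15:15-17:15.
Leo ∩ Tomás ∩ Arjun: 15:15-16:00.
Leo ∩ Tomás ∩ Arjun ∩ Pita: 15:15-16:00.
Leo ∩ Tomás ∩ Arjun ∩ Pita ∩ Sofia: 15:15-16:00.
Leo ∩ Tomás ∩ Arjun ∩ Pita ∩ Sofia ∩ Wei: ∅.
Leo ∩ Tomás ∩ Arjun ∩ Pita ∩ Sofia ∩ Wei ∩ Idris: ∅.
There is no time when everyone is free.
There is no common window, so the total is 0 minutes.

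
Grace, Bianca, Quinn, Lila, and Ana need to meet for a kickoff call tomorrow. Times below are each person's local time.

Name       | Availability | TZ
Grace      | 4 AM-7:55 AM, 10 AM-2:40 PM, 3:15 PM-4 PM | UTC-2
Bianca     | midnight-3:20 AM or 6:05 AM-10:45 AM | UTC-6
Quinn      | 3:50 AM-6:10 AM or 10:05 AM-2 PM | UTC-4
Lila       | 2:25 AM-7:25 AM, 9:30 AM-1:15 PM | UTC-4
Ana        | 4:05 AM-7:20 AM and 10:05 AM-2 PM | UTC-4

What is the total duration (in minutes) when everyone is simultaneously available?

Grace in UTC: 06:00-09:55, 12:00-16:40, 17:15-18:00 (add 2h to convert from UTC-2).
Bianca in UTC: 06:00-09:20, 12:05-16:45 (add 6h to convert from UTC-6).
Quinn in UTC: 07:50-10:10, 14:05-18:00 (add 4h to convert from UTC-4).
Lila in UTC: 06:25-11:25, 13:30-17:15 (add 4h to convert from UTC-4).
Ana in UTC: 08:05-11:20, 14:05-18:00 (add 4h to convert from UTC-4).
Grace ∩ Bianca: 06:00-09:20, 12:05-16:40.
Grace ∩ Bianca ∩ Quinn: 07:50-09:20, 14:05-16:40.
Grace ∩ Bianca ∩ Quinn ∩ Lila: 07:50-09:20, 14:05-16:40.
Grace ∩ Bianca ∩ Quinn ∩ Lila ∩ Ana: 08:05-09:20, 14:05-16:40.
Summing the common windows: 75 + 155 = 230 minutes.

230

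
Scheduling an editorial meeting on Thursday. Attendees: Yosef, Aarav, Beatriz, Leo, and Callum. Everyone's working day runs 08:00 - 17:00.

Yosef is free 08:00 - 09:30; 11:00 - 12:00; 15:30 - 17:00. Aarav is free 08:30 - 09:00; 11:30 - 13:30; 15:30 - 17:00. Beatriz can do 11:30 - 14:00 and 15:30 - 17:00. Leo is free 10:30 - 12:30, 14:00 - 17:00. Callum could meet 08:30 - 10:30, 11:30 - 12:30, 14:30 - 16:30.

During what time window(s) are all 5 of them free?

11:30-12:00, 15:30-16:30

Yosef ∩ Aarav: 08:30-09:00, 11:30-12:00, 15:30-17:00.
Yosef ∩ Aarav ∩ Beatriz: 11:30-12:00, 15:30-17:00.
Yosef ∩ Aarav ∩ Beatriz ∩ Leo: 11:30-12:00, 15:30-17:00.
Yosef ∩ Aarav ∩ Beatriz ∩ Leo ∩ Callum: 11:30-12:00, 15:30-16:30.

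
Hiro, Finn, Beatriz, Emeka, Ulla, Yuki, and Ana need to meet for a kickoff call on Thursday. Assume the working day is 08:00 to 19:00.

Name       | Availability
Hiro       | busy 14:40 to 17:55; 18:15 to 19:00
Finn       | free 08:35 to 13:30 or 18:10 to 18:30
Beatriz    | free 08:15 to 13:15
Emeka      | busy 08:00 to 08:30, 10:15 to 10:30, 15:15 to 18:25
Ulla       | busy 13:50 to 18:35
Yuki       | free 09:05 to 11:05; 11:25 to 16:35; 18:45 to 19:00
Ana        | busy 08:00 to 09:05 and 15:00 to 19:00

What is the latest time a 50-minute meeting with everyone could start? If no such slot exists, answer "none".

Hiro free: 08:00-14:40, 17:55-18:15 (invert busy blocks within the working day).
Finn free: 08:35-13:30, 18:10-18:30.
Beatriz free: 08:15-13:15.
Emeka free: 08:30-10:15, 10:30-15:15, 18:25-19:00 (invert busy blocks within the working day).
Ulla free: 08:00-13:50, 18:35-19:00 (invert busy blocks within the working day).
Yuki free: 09:05-11:05, 11:25-16:35, 18:45-19:00.
Ana free: 09:05-15:00 (invert busy blocks within the working day).
Hiro ∩ Finn: 08:35-13:30, 18:10-18:15.
Hiro ∩ Finn ∩ Beatriz: 08:35-13:15.
Hiro ∩ Finn ∩ Beatriz ∩ Emeka: 08:35-10:15, 10:30-13:15.
Hiro ∩ Finn ∩ Beatriz ∩ Emeka ∩ Ulla: 08:35-10:15, 10:30-13:15.
Hiro ∩ Finn ∩ Beatriz ∩ Emeka ∩ Ulla ∩ Yuki: 09:05-10:15, 10:30-11:05, 11:25-13:15.
Hiro ∩ Finn ∩ Beatriz ∩ Emeka ∩ Ulla ∩ Yuki ∩ Ana: 09:05-10:15, 10:30-11:05, 11:25-13:15.
The last common window of at least 50 minutes is 11:25-13:15; a 50-minute meeting can start as late as 12:25 and still end by 13:15.

12:25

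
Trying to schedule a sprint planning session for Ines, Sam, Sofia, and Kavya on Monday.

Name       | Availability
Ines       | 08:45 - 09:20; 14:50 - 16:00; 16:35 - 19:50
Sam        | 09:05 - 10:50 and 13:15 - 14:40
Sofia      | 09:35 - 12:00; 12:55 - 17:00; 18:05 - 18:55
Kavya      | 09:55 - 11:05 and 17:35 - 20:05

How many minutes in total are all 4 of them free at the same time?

0

Ines ∩ Sam: 09:05-09:20.
Ines ∩ Sam ∩ Sofia: ∅.
Ines ∩ Sam ∩ Sofia ∩ Kavya: ∅.
There is no time when everyone is free.
There is no common window, so the total is 0 minutes.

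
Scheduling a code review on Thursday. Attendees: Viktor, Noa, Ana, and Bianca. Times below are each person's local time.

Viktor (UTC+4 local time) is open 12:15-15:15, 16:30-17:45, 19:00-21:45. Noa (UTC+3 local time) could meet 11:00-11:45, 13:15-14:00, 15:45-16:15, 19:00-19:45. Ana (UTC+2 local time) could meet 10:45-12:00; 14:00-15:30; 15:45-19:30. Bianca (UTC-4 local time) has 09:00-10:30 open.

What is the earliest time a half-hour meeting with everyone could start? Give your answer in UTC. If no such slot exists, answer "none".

Viktor in UTC: 08:15-11:15, 12:30-13:45, 15:00-17:45 (subtract 4h to convert from UTC+4).
Noa in UTC: 08:00-08:45, 10:15-11:00, 12:45-13:15, 16:00-16:45 (subtract 3h to convert from UTC+3).
Ana in UTC: 08:45-10:00, 12:00-13:30, 13:45-17:30 (subtract 2h to convert from UTC+2).
Bianca in UTC: 13:00-14:30 (add 4h to convert from UTC-4).
Viktor ∩ Noa: 08:15-08:45, 10:15-11:00, 12:45-13:15, 16:00-16:45.
Viktor ∩ Noa ∩ Ana: 12:45-13:15, 16:00-16:45.
Viktor ∩ Noa ∩ Ana ∩ Bianca: 13:00-13:15.
No common window is at least 30 minutes long.

none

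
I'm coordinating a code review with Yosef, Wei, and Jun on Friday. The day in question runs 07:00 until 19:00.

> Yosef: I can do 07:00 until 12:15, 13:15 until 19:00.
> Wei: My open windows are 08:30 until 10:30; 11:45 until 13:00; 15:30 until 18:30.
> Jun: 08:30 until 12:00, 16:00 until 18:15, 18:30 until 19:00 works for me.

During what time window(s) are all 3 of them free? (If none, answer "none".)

08:30-10:30, 11:45-12:00, 16:00-18:15

Yosef ∩ Wei: 08:30-10:30, 11:45-12:15, 15:30-18:30.
Yosef ∩ Wei ∩ Jun: 08:30-10:30, 11:45-12:00, 16:00-18:15.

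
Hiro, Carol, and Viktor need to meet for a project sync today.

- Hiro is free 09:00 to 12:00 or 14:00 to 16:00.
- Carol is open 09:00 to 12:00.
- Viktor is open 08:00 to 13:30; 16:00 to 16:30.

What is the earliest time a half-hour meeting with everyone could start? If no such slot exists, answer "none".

Hiro ∩ Carol: 09:00-12:00.
Hiro ∩ Carol ∩ Viktor: 09:00-12:00.
Those are the intersection windows.
The first common window of at least 30 minutes is 09:00-12:00, so the earliest start is 09:00.

09:00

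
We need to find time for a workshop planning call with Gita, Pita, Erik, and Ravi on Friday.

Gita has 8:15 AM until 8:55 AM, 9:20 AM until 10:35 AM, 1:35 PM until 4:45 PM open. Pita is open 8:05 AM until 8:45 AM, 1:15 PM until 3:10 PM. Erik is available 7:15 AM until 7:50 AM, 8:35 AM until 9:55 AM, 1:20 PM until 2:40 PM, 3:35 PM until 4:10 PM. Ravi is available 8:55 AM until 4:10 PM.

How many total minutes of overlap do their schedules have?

65

Gita ∩ Pita: 08:15-08:45, 13:35-15:10.
Gita ∩ Pita ∩ Erik: 08:35-08:45, 13:35-14:40.
Gita ∩ Pita ∩ Erik ∩ Ravi: 13:35-14:40.
That's a single block of 65 minutes.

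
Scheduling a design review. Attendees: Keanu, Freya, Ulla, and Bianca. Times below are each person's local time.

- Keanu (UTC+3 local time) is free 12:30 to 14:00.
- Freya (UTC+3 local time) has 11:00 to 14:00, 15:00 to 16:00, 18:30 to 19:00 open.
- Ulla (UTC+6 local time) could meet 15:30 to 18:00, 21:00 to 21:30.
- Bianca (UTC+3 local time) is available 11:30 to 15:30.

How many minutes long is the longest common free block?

90

Keanu in UTC: 09:30-11:00 (subtract 3h to convert from UTC+3).
Freya in UTC: 08:00-11:00, 12:00-13:00, 15:30-16:00 (subtract 3h to convert from UTC+3).
Ulla in UTC: 09:30-12:00, 15:00-15:30 (subtract 6h to convert from UTC+6).
Bianca in UTC: 08:30-12:30 (subtract 3h to convert from UTC+3).
Keanu ∩ Freya: 09:30-11:00.
Keanu ∩ Freya ∩ Ulla: 09:30-11:00.
Keanu ∩ Freya ∩ Ulla ∩ Bianca: 09:30-11:00.
The longest is 09:30-11:00 at 90 minutes.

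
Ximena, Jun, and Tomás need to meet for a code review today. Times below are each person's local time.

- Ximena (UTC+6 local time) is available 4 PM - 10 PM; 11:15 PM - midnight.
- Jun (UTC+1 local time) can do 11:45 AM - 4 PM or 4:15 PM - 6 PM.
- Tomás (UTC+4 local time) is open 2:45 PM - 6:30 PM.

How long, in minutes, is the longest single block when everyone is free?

225

Ximena in UTC: 10:00-16:00, 17:15-18:00 (subtract 6h to convert from UTC+6).
Jun in UTC: 10:45-15:00, 15:15-17:00 (subtract 1h to convert from UTC+1).
Tomás in UTC: 10:45-14:30 (subtract 4h to convert from UTC+4).
Ximena ∩ Jun: 10:45-15:00, 15:15-16:00.
Ximena ∩ Jun ∩ Tomás: 10:45-14:30.
Those are the intersection windows.
The longest is 10:45-14:30 at 225 minutes.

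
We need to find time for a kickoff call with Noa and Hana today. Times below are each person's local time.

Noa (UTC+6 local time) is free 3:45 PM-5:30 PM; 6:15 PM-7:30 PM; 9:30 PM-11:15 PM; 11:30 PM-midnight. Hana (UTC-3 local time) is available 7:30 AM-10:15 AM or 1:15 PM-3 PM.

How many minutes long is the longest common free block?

60

Noa in UTC: 09:45-11:30, 12:15-13:30, 15:30-17:15, 17:30-18:00 (subtract 6h to convert from UTC+6).
Hana in UTC: 10:30-13:15, 16:15-18:00 (add 3h to convert from UTC-3).
Noa ∩ Hana: 10:30-11:30, 12:15-13:15, 16:15-17:15, 17:30-18:00.
The longest is 10:30-11:30 at 60 minutes.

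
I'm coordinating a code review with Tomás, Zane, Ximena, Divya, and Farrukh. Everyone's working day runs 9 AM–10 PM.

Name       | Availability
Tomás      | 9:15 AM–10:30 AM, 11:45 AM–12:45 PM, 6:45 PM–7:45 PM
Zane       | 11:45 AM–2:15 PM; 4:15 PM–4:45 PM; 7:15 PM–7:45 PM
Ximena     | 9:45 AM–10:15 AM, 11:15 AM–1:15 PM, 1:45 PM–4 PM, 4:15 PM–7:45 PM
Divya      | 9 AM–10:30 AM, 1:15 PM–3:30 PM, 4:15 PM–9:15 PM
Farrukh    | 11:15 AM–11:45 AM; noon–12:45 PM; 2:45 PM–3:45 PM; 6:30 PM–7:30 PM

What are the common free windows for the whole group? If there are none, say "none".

Tomás ∩ Zane: 11:45-12:45, 19:15-19:45.
Tomás ∩ Zane ∩ Ximena: 11:45-12:45, 19:15-19:45.
Tomás ∩ Zane ∩ Ximena ∩ Divya: 19:15-19:45.
Tomás ∩ Zane ∩ Ximena ∩ Divya ∩ Farrukh: 19:15-19:30.
So the common availability across everyone is 19:15-19:30.

19:15-19:30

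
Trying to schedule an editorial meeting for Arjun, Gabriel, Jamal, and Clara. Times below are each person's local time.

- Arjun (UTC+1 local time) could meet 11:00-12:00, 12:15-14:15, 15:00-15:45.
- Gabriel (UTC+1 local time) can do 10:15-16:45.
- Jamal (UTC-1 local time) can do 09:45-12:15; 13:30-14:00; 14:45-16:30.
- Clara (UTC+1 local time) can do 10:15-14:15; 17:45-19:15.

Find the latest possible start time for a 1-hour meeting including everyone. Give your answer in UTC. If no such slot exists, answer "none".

12:15

Arjun in UTC: 10:00-11:00, 11:15-13:15, 14:00-14:45 (subtract 1h to convert from UTC+1).
Gabriel in UTC: 09:15-15:45 (subtract 1h to convert from UTC+1).
Jamal in UTC: 10:45-13:15, 14:30-15:00, 15:45-17:30 (add 1h to convert from UTC-1).
Clara in UTC: 09:15-13:15, 16:45-18:15 (subtract 1h to convert from UTC+1).
Arjun ∩ Gabriel: 10:00-11:00, 11:15-13:15, 14:00-14:45.
Arjun ∩ Gabriel ∩ Jamal: 10:45-11:00, 11:15-13:15, 14:30-14:45.
Arjun ∩ Gabriel ∩ Jamal ∩ Clara: 10:45-11:00, 11:15-13:15.
The last common window of at least 60 minutes is 11:15-13:15; a 60-minute meeting can start as late as 12:15 and still end by 13:15.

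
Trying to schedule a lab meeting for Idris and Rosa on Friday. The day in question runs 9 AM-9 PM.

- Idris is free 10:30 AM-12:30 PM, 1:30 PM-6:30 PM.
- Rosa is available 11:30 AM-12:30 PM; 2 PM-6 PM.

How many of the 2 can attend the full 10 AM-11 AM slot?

0

nobody can make the full 10:00-11:00 slot — that's 0.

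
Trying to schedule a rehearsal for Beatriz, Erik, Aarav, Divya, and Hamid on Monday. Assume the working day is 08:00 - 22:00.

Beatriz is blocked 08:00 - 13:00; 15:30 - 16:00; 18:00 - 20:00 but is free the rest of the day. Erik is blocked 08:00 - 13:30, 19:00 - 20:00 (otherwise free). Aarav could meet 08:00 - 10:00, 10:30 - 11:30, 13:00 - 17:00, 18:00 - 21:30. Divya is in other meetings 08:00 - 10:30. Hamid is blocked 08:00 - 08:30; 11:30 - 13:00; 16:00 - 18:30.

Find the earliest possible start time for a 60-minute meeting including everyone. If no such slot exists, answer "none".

13:30

Beatriz free: 13:00-15:30, 16:00-18:00, 20:00-22:00 (invert busy blocks within the working day).
Erik free: 13:30-19:00, 20:00-22:00 (invert busy blocks within the working day).
Aarav free: 08:00-10:00, 10:30-11:30, 13:00-17:00, 18:00-21:30.
Divya free: 10:30-22:00 (invert busy blocks within the working day).
Hamid free: 08:30-11:30, 13:00-16:00, 18:30-22:00 (invert busy blocks within the working day).
Beatriz ∩ Erik: 13:30-15:30, 16:00-18:00, 20:00-22:00.
Beatriz ∩ Erik ∩ Aarav: 13:30-15:30, 16:00-17:00, 20:00-21:30.
Beatriz ∩ Erik ∩ Aarav ∩ Divya: 13:30-15:30, 16:00-17:00, 20:00-21:30.
Beatriz ∩ Erik ∩ Aarav ∩ Divya ∩ Hamid: 13:30-15:30, 20:00-21:30.
The first common window of at least 60 minutes is 13:30-15:30, so the earliest start is 13:30.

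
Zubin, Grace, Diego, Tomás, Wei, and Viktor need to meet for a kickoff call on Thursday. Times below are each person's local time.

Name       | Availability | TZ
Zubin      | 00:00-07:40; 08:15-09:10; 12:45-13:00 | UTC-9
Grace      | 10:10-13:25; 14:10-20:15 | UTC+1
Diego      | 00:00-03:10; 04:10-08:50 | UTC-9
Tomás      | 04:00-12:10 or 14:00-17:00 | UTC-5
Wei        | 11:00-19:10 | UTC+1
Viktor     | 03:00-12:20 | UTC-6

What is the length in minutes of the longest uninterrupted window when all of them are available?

210

Zubin in UTC: 09:00-16:40, 17:15-18:10, 21:45-22:00 (add 9h to convert from UTC-9).
Grace in UTC: 09:10-12:25, 13:10-19:15 (subtract 1h to convert from UTC+1).
Diego in UTC: 09:00-12:10, 13:10-17:50 (add 9h to convert from UTC-9).
Tomás in UTC: 09:00-17:10, 19:00-22:00 (add 5h to convert from UTC-5).
Wei in UTC: 10:00-18:10 (subtract 1h to convert from UTC+1).
Viktor in UTC: 09:00-18:20 (add 6h to convert from UTC-6).
Zubin ∩ Grace: 09:10-12:25, 13:10-16:40, 17:15-18:10.
Zubin ∩ Grace ∩ Diego: 09:10-12:10, 13:10-16:40, 17:15-17:50.
Zubin ∩ Grace ∩ Diego ∩ Tomás: 09:10-12:10, 13:10-16:40.
Zubin ∩ Grace ∩ Diego ∩ Tomás ∩ Wei: 10:00-12:10, 13:10-16:40.
Zubin ∩ Grace ∩ Diego ∩ Tomás ∩ Wei ∩ Viktor: 10:00-12:10, 13:10-16:40.
The longest is 13:10-16:40 at 210 minutes.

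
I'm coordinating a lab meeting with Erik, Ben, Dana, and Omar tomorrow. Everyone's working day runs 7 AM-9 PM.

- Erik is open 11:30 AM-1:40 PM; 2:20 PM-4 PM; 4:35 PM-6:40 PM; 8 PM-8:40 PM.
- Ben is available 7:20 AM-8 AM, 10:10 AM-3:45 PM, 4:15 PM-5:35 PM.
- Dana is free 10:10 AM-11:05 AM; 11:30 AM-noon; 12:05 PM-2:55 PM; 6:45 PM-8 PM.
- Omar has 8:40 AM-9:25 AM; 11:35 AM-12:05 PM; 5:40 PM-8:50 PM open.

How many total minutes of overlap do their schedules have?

Erik ∩ Ben: 11:30-13:40, 14:20-15:45, 16:35-17:35.
Erik ∩ Ben ∩ Dana: 11:30-12:00, 12:05-13:40, 14:20-14:55.
Erik ∩ Ben ∩ Dana ∩ Omar: 11:35-12:00.
That's a single block of 25 minutes.

25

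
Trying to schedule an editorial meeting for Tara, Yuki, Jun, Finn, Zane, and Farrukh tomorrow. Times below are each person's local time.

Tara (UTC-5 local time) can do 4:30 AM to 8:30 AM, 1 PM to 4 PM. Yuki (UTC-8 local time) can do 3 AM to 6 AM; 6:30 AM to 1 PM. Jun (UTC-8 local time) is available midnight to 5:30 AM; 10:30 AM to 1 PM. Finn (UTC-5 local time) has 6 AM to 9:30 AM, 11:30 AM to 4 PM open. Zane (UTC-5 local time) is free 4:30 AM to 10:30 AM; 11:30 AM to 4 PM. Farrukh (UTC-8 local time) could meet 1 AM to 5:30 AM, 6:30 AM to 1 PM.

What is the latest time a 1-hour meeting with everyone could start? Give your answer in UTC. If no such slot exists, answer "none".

20:00

Tara in UTC: 09:30-13:30, 18:00-21:00 (add 5h to convert from UTC-5).
Yuki in UTC: 11:00-14:00, 14:30-21:00 (add 8h to convert from UTC-8).
Jun in UTC: 08:00-13:30, 18:30-21:00 (add 8h to convert from UTC-8).
Finn in UTC: 11:00-14:30, 16:30-21:00 (add 5h to convert from UTC-5).
Zane in UTC: 09:30-15:30, 16:30-21:00 (add 5h to convert from UTC-5).
Farrukh in UTC: 09:00-13:30, 14:30-21:00 (add 8h to convert from UTC-8).
Tara ∩ Yuki: 11:00-13:30, 18:00-21:00.
Tara ∩ Yuki ∩ Jun: 11:00-13:30, 18:30-21:00.
Tara ∩ Yuki ∩ Jun ∩ Finn: 11:00-13:30, 18:30-21:00.
Tara ∩ Yuki ∩ Jun ∩ Finn ∩ Zane: 11:00-13:30, 18:30-21:00.
Tara ∩ Yuki ∩ Jun ∩ Finn ∩ Zane ∩ Farrukh: 11:00-13:30, 18:30-21:00.
The last common window of at least 60 minutes is 18:30-21:00; a 60-minute meeting can start as late as 20:00 and still end by 21:00.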